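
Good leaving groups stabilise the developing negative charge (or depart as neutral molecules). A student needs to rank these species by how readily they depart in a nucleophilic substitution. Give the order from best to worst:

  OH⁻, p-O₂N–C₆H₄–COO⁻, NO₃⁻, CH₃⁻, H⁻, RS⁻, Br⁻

Rank by basicity of the departing species: weakest base leaves most easily.
Br⁻: pKₐ(HBr) ≈ -9 — weak base; good leaving group
NO₃⁻: pKₐ(HNO₃) ≈ -1.3 — resonance-delocalised over three oxygens
p-O₂N–C₆H₄–COO⁻: pKₐ(p-nitrobenzoic acid) ≈ 3.4 — electron-withdrawing nitro group stabilises the carboxylate
RS⁻: pKₐ(RSH (a thiol)) ≈ 10.5 — moderately basic; rarely leaves without activation
OH⁻: pKₐ(H₂O) ≈ 15.7 — strong base; essentially never leaves without prior activation
H⁻: pKₐ(H₂) ≈ 36 — extremely strong base; leaves only in special hydride-transfer contexts
CH₃⁻: pKₐ(CH₄) ≈ 48 — unstabilised carbanion; the worst conceivable leaving group

Br⁻ > NO₃⁻ > p-O₂N–C₆H₄–COO⁻ > RS⁻ > OH⁻ > H⁻ > CH₃⁻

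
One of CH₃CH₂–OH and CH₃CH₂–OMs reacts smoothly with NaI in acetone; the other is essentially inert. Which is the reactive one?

From CH₃CH₂–OH the departing group would be OH⁻ (pKₐ(H₂O) ≈ 15.7). Strong base; essentially never leaves without prior activation.
From CH₃CH₂–OMs the leaving group is OMs⁻ (pKₐ(CH₃SO₃H (MsOH)) ≈ -1.9). Resonance-delocalised alkanesulfonate.
(In practice CH₃CH₂–OMs is made from CH₃CH₂–OH by treatment with MsCl / Et₃N, converting the hydroxyl into a mesylate.)

CH₃CH₂–OMs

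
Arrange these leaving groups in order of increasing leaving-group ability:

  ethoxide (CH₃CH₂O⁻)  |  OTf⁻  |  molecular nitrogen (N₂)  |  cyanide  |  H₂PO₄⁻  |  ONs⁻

molecular nitrogen (N₂): no meaningful conjugate acid; N₂ departs as an exceptionally stable neutral molecule
OTf⁻: pKₐ(CF₃SO₃H (triflic acid)) ≈ -14 — charge spread over three oxygens and a CF₃ group; the premier leaving group in synthesis
ONs⁻: pKₐ(p-O₂NC₆H₄SO₃H) ≈ -3.5 — p-nitro group further stabilises the sulfonate
H₂PO₄⁻: pKₐ(H₃PO₄) ≈ 2.1 — moderate base; biological leaving group after further activation
cyanide: pKₐ(HCN) ≈ 9.2 — sp carbon stabilises the charge somewhat, but still a poor LG
ethoxide (CH₃CH₂O⁻): pKₐ(CH₃CH₂OH) ≈ 16 — strong base; alkoxides do not leave unassisted
The question asks for worst first, so the sequence is read in increasing leaving-group ability.

ethoxide (CH₃CH₂O⁻) < cyanide < H₂PO₄⁻ < ONs⁻ < OTf⁻ < molecular nitrogen (N₂)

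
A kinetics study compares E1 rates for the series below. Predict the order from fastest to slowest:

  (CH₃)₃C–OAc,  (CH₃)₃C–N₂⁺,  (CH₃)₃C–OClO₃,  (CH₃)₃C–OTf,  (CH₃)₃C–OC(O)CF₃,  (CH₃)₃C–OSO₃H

(CH₃)₃C–N₂⁺ > (CH₃)₃C–OTf > (CH₃)₃C–OClO₃ > (CH₃)₃C–OSO₃H > (CH₃)₃C–OC(O)CF₃ > (CH₃)₃C–OAc

With the same alkyl group throughout, only the leaving group differentiates the rates.
A good leaving group is a weak base: the lower the pKₐ of its conjugate acid, the more readily it departs.
(CH₃)₃C–N₂⁺ loses N₂: no meaningful conjugate acid; N₂ departs as an exceptionally stable neutral molecule
(CH₃)₃C–OTf loses OTf⁻: pKₐ(CF₃SO₃H (triflic acid)) ≈ -14
(CH₃)₃C–OClO₃ loses ClO₄⁻: pKₐ(HClO₄) ≈ -10
(CH₃)₃C–OSO₃H loses HSO₄⁻: pKₐ(H₂SO₄) ≈ -3
(CH₃)₃C–OC(O)CF₃ loses CF₃COO⁻: pKₐ(CF₃COOH) ≈ 0.2
(CH₃)₃C–OAc loses AcO⁻: pKₐ(CH₃COOH) ≈ 4.8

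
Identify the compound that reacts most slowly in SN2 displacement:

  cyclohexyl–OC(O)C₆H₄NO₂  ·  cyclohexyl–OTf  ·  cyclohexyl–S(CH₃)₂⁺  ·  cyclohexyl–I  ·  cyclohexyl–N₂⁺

The skeletons are identical, so relative rate is governed entirely by leaving-group ability.
The more stable X⁻ (or X) is on its own — i.e. the weaker a base it is — the better a leaving group it makes.
cyclohexyl–N₂⁺ loses N₂: no meaningful conjugate acid; N₂ departs as an exceptionally stable neutral molecule
cyclohexyl–OTf loses OTf⁻: pKₐ(CF₃SO₃H (triflic acid)) ≈ -14
cyclohexyl–I loses I⁻: pKₐ(HI) ≈ -10
cyclohexyl–S(CH₃)₂⁺ loses SR'₂: pKₐ(R'₂SH⁺) ≈ -7
cyclohexyl–OC(O)C₆H₄NO₂ loses p-O₂N–C₆H₄–COO⁻: pKₐ(p-nitrobenzoic acid) ≈ 3.4

cyclohexyl–OC(O)C₆H₄NO₂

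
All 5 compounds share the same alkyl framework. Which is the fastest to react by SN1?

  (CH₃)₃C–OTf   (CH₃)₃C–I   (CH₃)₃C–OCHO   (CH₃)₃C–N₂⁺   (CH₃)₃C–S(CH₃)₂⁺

(CH₃)₃C–N₂⁺

Same R in every case — rank the leaving groups.
Rank by basicity of the departing species: weakest base leaves most easily.
(CH₃)₃C–N₂⁺ loses N₂: no meaningful conjugate acid; N₂ departs as an exceptionally stable neutral molecule
(CH₃)₃C–OTf loses OTf⁻: pKₐ(CF₃SO₃H (triflic acid)) ≈ -14
(CH₃)₃C–I loses I⁻: pKₐ(HI) ≈ -10
(CH₃)₃C–S(CH₃)₂⁺ loses SR'₂: pKₐ(R'₂SH⁺) ≈ -7
(CH₃)₃C–OCHO loses HCOO⁻: pKₐ(HCOOH) ≈ 3.8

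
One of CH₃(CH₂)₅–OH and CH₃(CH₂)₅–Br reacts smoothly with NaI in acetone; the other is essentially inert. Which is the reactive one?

CH₃(CH₂)₅–Br

From CH₃(CH₂)₅–OH the departing group would be OH⁻ (pKₐ(H₂O) ≈ 15.7). Strong base; essentially never leaves without prior activation.
From CH₃(CH₂)₅–Br the leaving group is Br⁻ (pKₐ(HBr) ≈ -9). Weak base; good leaving group.
(In practice CH₃(CH₂)₅–Br is made from CH₃(CH₂)₅–OH by treatment with PBr₃, replacing the hydroxyl with bromide.)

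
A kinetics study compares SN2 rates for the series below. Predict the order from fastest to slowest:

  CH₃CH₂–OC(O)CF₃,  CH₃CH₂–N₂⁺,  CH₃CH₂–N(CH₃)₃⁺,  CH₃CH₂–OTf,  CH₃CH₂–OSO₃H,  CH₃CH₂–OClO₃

CH₃CH₂–N₂⁺ > CH₃CH₂–OTf > CH₃CH₂–OClO₃ > CH₃CH₂–OSO₃H > CH₃CH₂–OC(O)CF₃ > CH₃CH₂–N(CH₃)₃⁺

Same R in every case — rank the leaving groups.
Rank by basicity of the departing species: weakest base leaves most easily.
CH₃CH₂–N₂⁺ loses N₂: no meaningful conjugate acid; N₂ departs as an exceptionally stable neutral molecule
CH₃CH₂–OTf loses OTf⁻: pKₐ(CF₃SO₃H (triflic acid)) ≈ -14
CH₃CH₂–OClO₃ loses ClO₄⁻: pKₐ(HClO₄) ≈ -10
CH₃CH₂–OSO₃H loses HSO₄⁻: pKₐ(H₂SO₄) ≈ -3
CH₃CH₂–OC(O)CF₃ loses CF₃COO⁻: pKₐ(CF₃COOH) ≈ 0.2
CH₃CH₂–N(CH₃)₃⁺ loses NR'₃: pKₐ(R'₃NH⁺) ≈ 10.7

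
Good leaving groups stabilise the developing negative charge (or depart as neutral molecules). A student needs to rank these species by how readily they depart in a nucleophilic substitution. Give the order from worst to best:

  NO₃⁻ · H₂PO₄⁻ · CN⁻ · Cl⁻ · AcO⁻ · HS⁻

CN⁻ < HS⁻ < AcO⁻ < H₂PO₄⁻ < NO₃⁻ < Cl⁻

Leaving-group ability tracks the stability of the departed species; conjugate-acid pKₐ is the usual yardstick (lower pKₐ → better LG).
Cl⁻: pKₐ(HCl) ≈ -7
NO₃⁻: pKₐ(HNO₃) ≈ -1.3
H₂PO₄⁻: pKₐ(H₃PO₄) ≈ 2.1
AcO⁻: pKₐ(CH₃COOH) ≈ 4.8
HS⁻: pKₐ(H₂S) ≈ 7
CN⁻: pKₐ(HCN) ≈ 9.2
Listed from poorest to best leaving group as asked.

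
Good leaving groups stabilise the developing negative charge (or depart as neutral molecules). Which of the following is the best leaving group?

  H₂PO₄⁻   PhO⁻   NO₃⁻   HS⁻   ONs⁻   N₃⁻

ONs⁻

The more stable X⁻ (or X) is on its own — i.e. the weaker a base it is — the better a leaving group it makes.
ONs⁻: pKₐ(p-O₂NC₆H₄SO₃H) ≈ -3.5
NO₃⁻: pKₐ(HNO₃) ≈ -1.3
H₂PO₄⁻: pKₐ(H₃PO₄) ≈ 2.1
N₃⁻: pKₐ(HN₃) ≈ 4.7
HS⁻: pKₐ(H₂S) ≈ 7
PhO⁻: pKₐ(C₆H₅OH (phenol)) ≈ 10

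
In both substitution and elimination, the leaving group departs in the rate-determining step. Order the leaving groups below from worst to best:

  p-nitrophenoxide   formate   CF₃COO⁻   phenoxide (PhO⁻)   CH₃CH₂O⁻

CH₃CH₂O⁻ < phenoxide (PhO⁻) < p-nitrophenoxide < formate < CF₃COO⁻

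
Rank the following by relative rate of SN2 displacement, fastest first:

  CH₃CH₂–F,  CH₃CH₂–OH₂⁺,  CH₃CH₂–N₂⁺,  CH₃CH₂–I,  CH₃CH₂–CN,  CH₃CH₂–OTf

CH₃CH₂–N₂⁺ > CH₃CH₂–OTf > CH₃CH₂–I > CH₃CH₂–OH₂⁺ > CH₃CH₂–F > CH₃CH₂–CN

Identical carbon frameworks mean the comparison reduces to leaving-group quality.
Rank by basicity of the departing species: weakest base leaves most easily.
CH₃CH₂–N₂⁺ loses N₂: no meaningful conjugate acid; N₂ departs as an exceptionally stable neutral molecule
CH₃CH₂–OTf loses OTf⁻: pKₐ(CF₃SO₃H (triflic acid)) ≈ -14
CH₃CH₂–I loses I⁻: pKₐ(HI) ≈ -10
CH₃CH₂–OH₂⁺ loses H₂O: pKₐ(H₃O⁺) ≈ -1.7
CH₃CH₂–F loses F⁻: pKₐ(HF) ≈ 3.2
CH₃CH₂–CN loses CN⁻: pKₐ(HCN) ≈ 9.2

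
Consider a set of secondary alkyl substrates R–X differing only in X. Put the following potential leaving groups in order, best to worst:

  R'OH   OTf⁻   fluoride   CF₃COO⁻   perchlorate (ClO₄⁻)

OTf⁻: pKₐ(CF₃SO₃H (triflic acid)) ≈ -14
perchlorate (ClO₄⁻): pKₐ(HClO₄) ≈ -10 — extremely weak base; rarely used for safety reasons
R'OH: pKₐ(R'OH₂⁺) ≈ -2.4
CF₃COO⁻: pKₐ(CF₃COOH) ≈ 0.2 — strongly electron-withdrawing CF₃ stabilises the carboxylate
fluoride: pKₐ(HF) ≈ 3.2 — small and strongly basic; the poor halide leaving group

OTf⁻ > perchlorate (ClO₄⁻) > R'OH > CF₃COO⁻ > fluoride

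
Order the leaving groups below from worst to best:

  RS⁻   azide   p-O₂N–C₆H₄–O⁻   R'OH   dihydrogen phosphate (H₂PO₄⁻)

R'OH: pKₐ(R'OH₂⁺) ≈ -2.4
dihydrogen phosphate (H₂PO₄⁻): pKₐ(H₃PO₄) ≈ 2.1
azide: pKₐ(HN₃) ≈ 4.7
p-O₂N–C₆H₄–O⁻: pKₐ(p-nitrophenol) ≈ 7.2
RS⁻: pKₐ(RSH (a thiol)) ≈ 10.5
Listed from poorest to best leaving group as asked.

RS⁻ < p-O₂N–C₆H₄–O⁻ < azide < dihydrogen phosphate (H₂PO₄⁻) < R'OH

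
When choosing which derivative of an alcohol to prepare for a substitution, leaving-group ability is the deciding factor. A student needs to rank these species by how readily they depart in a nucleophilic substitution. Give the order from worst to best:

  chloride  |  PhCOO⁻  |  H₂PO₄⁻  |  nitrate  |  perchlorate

The more stable X⁻ (or X) is on its own — i.e. the weaker a base it is — the better a leaving group it makes.
perchlorate: pKₐ(HClO₄) ≈ -10
chloride: pKₐ(HCl) ≈ -7
nitrate: pKₐ(HNO₃) ≈ -1.3
H₂PO₄⁻: pKₐ(H₃PO₄) ≈ 2.1
PhCOO⁻: pKₐ(C₆H₅COOH) ≈ 4.2
The question asks for worst first, so the sequence is read in increasing leaving-group ability.

PhCOO⁻ < H₂PO₄⁻ < nitrate < chloride < perchlorate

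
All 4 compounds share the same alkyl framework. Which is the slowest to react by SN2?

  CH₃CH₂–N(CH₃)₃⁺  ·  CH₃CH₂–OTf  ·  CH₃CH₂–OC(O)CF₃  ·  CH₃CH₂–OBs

CH₃CH₂–N(CH₃)₃⁺

Identical carbon frameworks mean the comparison reduces to leaving-group quality.
The more stable X⁻ (or X) is on its own — i.e. the weaker a base it is — the better a leaving group it makes.
CH₃CH₂–OTf loses OTf⁻: pKₐ(CF₃SO₃H (triflic acid)) ≈ -14
CH₃CH₂–OBs loses OBs⁻: pKₐ(p-BrC₆H₄SO₃H) ≈ -2.8
CH₃CH₂–OC(O)CF₃ loses CF₃COO⁻: pKₐ(CF₃COOH) ≈ 0.2
CH₃CH₂–N(CH₃)₃⁺ loses NR'₃: pKₐ(R'₃NH⁺) ≈ 10.7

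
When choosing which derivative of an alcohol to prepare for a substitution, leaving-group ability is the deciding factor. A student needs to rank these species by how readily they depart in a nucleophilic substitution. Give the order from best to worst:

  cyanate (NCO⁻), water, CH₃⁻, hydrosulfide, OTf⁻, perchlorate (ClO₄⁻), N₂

The more stable X⁻ (or X) is on its own — i.e. the weaker a base it is — the better a leaving group it makes.
N₂: no meaningful conjugate acid; N₂ departs as an exceptionally stable neutral molecule
OTf⁻: pKₐ(CF₃SO₃H (triflic acid)) ≈ -14
perchlorate (ClO₄⁻): pKₐ(HClO₄) ≈ -10
water: pKₐ(H₃O⁺) ≈ -1.7
cyanate (NCO⁻): pKₐ(HOCN) ≈ 3.5
hydrosulfide: pKₐ(H₂S) ≈ 7
CH₃⁻: pKₐ(CH₄) ≈ 48

N₂ > OTf⁻ > perchlorate (ClO₄⁻) > water > cyanate (NCO⁻) > hydrosulfide > CH₃⁻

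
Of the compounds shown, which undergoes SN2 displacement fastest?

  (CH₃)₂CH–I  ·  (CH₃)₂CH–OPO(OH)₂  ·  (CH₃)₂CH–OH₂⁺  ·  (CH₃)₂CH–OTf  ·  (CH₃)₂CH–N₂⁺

(CH₃)₂CH–N₂⁺

Identical carbon frameworks mean the comparison reduces to leaving-group quality.
A good leaving group is a weak base: the lower the pKₐ of its conjugate acid, the more readily it departs.
(CH₃)₂CH–N₂⁺ loses N₂: no meaningful conjugate acid; N₂ departs as an exceptionally stable neutral molecule
(CH₃)₂CH–OTf loses OTf⁻: pKₐ(CF₃SO₃H (triflic acid)) ≈ -14
(CH₃)₂CH–I loses I⁻: pKₐ(HI) ≈ -10
(CH₃)₂CH–OH₂⁺ loses H₂O: pKₐ(H₃O⁺) ≈ -1.7
(CH₃)₂CH–OPO(OH)₂ loses H₂PO₄⁻: pKₐ(H₃PO₄) ≈ 2.1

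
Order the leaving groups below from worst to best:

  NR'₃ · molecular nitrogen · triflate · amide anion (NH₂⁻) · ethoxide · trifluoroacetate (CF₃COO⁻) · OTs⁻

molecular nitrogen: no meaningful conjugate acid; N₂ departs as an exceptionally stable neutral molecule
triflate: pKₐ(CF₃SO₃H (triflic acid)) ≈ -14
OTs⁻: pKₐ(p-CH₃C₆H₄SO₃H (TsOH)) ≈ -2.8
trifluoroacetate (CF₃COO⁻): pKₐ(CF₃COOH) ≈ 0.2
NR'₃: pKₐ(R'₃NH⁺) ≈ 10.7
ethoxide: pKₐ(CH₃CH₂OH) ≈ 16
amide anion (NH₂⁻): pKₐ(NH₃) ≈ 38
Reversing gives the worst-to-best order requested.

amide anion (NH₂⁻) < ethoxide < NR'₃ < trifluoroacetate (CF₃COO⁻) < OTs⁻ < triflate < molecular nitrogen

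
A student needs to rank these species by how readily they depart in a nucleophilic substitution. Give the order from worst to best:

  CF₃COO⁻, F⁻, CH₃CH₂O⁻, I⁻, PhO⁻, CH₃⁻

CH₃⁻ < CH₃CH₂O⁻ < PhO⁻ < F⁻ < CF₃COO⁻ < I⁻

Rank by basicity of the departing species: weakest base leaves most easily.
I⁻: pKₐ(HI) ≈ -10
CF₃COO⁻: pKₐ(CF₃COOH) ≈ 0.2 — strongly electron-withdrawing CF₃ stabilises the carboxylate
F⁻: pKₐ(HF) ≈ 3.2 — small and strongly basic; the poor halide leaving group
PhO⁻: pKₐ(C₆H₅OH (phenol)) ≈ 10
CH₃CH₂O⁻: pKₐ(CH₃CH₂OH) ≈ 16 — strong base; alkoxides do not leave unassisted
CH₃⁻: pKₐ(CH₄) ≈ 48
The question asks for worst first, so the sequence is read in increasing leaving-group ability.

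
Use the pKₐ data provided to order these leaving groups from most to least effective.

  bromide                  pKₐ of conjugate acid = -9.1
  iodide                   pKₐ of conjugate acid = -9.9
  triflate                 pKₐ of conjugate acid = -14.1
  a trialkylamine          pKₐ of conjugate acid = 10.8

triflate > iodide > bromide > a trialkylamine

Lower conjugate-acid pKₐ ⇒ weaker base ⇒ better leaving group.
Sorting by the given values: triflate (-14.1), iodide (-9.9), bromide (-9.1), a trialkylamine (10.8).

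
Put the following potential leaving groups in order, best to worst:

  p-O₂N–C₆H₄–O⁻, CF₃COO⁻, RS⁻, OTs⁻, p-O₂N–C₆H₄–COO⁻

OTs⁻ > CF₃COO⁻ > p-O₂N–C₆H₄–COO⁻ > p-O₂N–C₆H₄–O⁻ > RS⁻

Leaving-group ability tracks the stability of the departed species; conjugate-acid pKₐ is the usual yardstick (lower pKₐ → better LG).
OTs⁻: pKₐ(p-CH₃C₆H₄SO₃H (TsOH)) ≈ -2.8
CF₃COO⁻: pKₐ(CF₃COOH) ≈ 0.2
p-O₂N–C₆H₄–COO⁻: pKₐ(p-nitrobenzoic acid) ≈ 3.4
p-O₂N–C₆H₄–O⁻: pKₐ(p-nitrophenol) ≈ 7.2
RS⁻: pKₐ(RSH (a thiol)) ≈ 10.5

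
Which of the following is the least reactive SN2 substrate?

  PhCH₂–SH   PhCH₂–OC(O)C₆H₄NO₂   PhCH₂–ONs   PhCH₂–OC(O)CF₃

Identical carbon frameworks mean the comparison reduces to leaving-group quality.
Leaving-group ability tracks the stability of the departed species; conjugate-acid pKₐ is the usual yardstick (lower pKₐ → better LG).
PhCH₂–ONs loses ONs⁻: pKₐ(p-O₂NC₆H₄SO₃H) ≈ -3.5
PhCH₂–OC(O)CF₃ loses CF₃COO⁻: pKₐ(CF₃COOH) ≈ 0.2
PhCH₂–OC(O)C₆H₄NO₂ loses p-O₂N–C₆H₄–COO⁻: pKₐ(p-nitrobenzoic acid) ≈ 3.4
PhCH₂–SH loses HS⁻: pKₐ(H₂S) ≈ 7

PhCH₂–SH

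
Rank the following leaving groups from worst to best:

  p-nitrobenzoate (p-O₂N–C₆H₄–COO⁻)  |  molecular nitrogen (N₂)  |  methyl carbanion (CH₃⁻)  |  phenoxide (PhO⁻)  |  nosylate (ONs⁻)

Rank by basicity of the departing species: weakest base leaves most easily.
molecular nitrogen (N₂): no meaningful conjugate acid; N₂ departs as an exceptionally stable neutral molecule
nosylate (ONs⁻): pKₐ(p-O₂NC₆H₄SO₃H) ≈ -3.5 — p-nitro group further stabilises the sulfonate
p-nitrobenzoate (p-O₂N–C₆H₄–COO⁻): pKₐ(p-nitrobenzoic acid) ≈ 3.4
phenoxide (PhO⁻): pKₐ(C₆H₅OH (phenol)) ≈ 10
methyl carbanion (CH₃⁻): pKₐ(CH₄) ≈ 48 — unstabilised carbanion; the worst conceivable leaving group
Reversing gives the worst-to-best order requested.

methyl carbanion (CH₃⁻) < phenoxide (PhO⁻) < p-nitrobenzoate (p-O₂N–C₆H₄–COO⁻) < nosylate (ONs⁻) < molecular nitrogen (N₂)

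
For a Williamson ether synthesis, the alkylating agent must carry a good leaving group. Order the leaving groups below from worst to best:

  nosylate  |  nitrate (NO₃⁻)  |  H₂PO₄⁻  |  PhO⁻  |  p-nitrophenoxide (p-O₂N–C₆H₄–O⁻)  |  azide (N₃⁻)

The more stable X⁻ (or X) is on its own — i.e. the weaker a base it is — the better a leaving group it makes.
nosylate: pKₐ(p-O₂NC₆H₄SO₃H) ≈ -3.5 — p-nitro group further stabilises the sulfonate
nitrate (NO₃⁻): pKₐ(HNO₃) ≈ -1.3 — resonance-delocalised over three oxygens
H₂PO₄⁻: pKₐ(H₃PO₄) ≈ 2.1
azide (N₃⁻): pKₐ(HN₃) ≈ 4.7 — linear, resonance-stabilised
p-nitrophenoxide (p-O₂N–C₆H₄–O⁻): pKₐ(p-nitrophenol) ≈ 7.2
PhO⁻: pKₐ(C₆H₅OH (phenol)) ≈ 10 — resonance into the ring helps, but still a poor LG
Reversing gives the worst-to-best order requested.

PhO⁻ < p-nitrophenoxide (p-O₂N–C₆H₄–O⁻) < azide (N₃⁻) < H₂PO₄⁻ < nitrate (NO₃⁻) < nosylate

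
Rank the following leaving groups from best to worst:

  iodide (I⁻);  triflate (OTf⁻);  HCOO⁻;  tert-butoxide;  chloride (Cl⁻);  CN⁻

triflate (OTf⁻) > iodide (I⁻) > chloride (Cl⁻) > HCOO⁻ > CN⁻ > tert-butoxide

The more stable X⁻ (or X) is on its own — i.e. the weaker a base it is — the better a leaving group it makes.
triflate (OTf⁻): pKₐ(CF₃SO₃H (triflic acid)) ≈ -14 — charge spread over three oxygens and a CF₃ group; the premier leaving group in synthesis
iodide (I⁻): pKₐ(HI) ≈ -10 — large, highly polarisable; very weak base
chloride (Cl⁻): pKₐ(HCl) ≈ -7 — moderately weak base
HCOO⁻: pKₐ(HCOOH) ≈ 3.8 — resonance-stabilised carboxylate
CN⁻: pKₐ(HCN) ≈ 9.2 — sp carbon stabilises the charge somewhat, but still a poor LG
tert-butoxide: pKₐ(t-BuOH) ≈ 18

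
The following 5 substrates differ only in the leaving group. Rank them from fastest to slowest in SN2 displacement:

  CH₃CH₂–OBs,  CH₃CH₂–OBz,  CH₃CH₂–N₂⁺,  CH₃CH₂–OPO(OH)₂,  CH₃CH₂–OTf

Same R in every case — rank the leaving groups.
Rank by basicity of the departing species: weakest base leaves most easily.
CH₃CH₂–N₂⁺ loses N₂: no meaningful conjugate acid; N₂ departs as an exceptionally stable neutral molecule
CH₃CH₂–OTf loses OTf⁻: pKₐ(CF₃SO₃H (triflic acid)) ≈ -14
CH₃CH₂–OBs loses OBs⁻: pKₐ(p-BrC₆H₄SO₃H) ≈ -2.8
CH₃CH₂–OPO(OH)₂ loses H₂PO₄⁻: pKₐ(H₃PO₄) ≈ 2.1
CH₃CH₂–OBz loses PhCOO⁻: pKₐ(C₆H₅COOH) ≈ 4.2

CH₃CH₂–N₂⁺ > CH₃CH₂–OTf > CH₃CH₂–OBs > CH₃CH₂–OPO(OH)₂ > CH₃CH₂–OBz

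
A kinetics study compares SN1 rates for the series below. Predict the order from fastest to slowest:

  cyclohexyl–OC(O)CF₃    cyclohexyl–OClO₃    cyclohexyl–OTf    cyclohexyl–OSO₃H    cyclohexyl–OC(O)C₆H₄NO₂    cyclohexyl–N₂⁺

cyclohexyl–N₂⁺ > cyclohexyl–OTf > cyclohexyl–OClO₃ > cyclohexyl–OSO₃H > cyclohexyl–OC(O)CF₃ > cyclohexyl–OC(O)C₆H₄NO₂

Identical carbon frameworks mean the comparison reduces to leaving-group quality.
The more stable X⁻ (or X) is on its own — i.e. the weaker a base it is — the better a leaving group it makes.
cyclohexyl–N₂⁺ loses N₂: no meaningful conjugate acid; N₂ departs as an exceptionally stable neutral molecule
cyclohexyl–OTf loses OTf⁻: pKₐ(CF₃SO₃H (triflic acid)) ≈ -14
cyclohexyl–OClO₃ loses ClO₄⁻: pKₐ(HClO₄) ≈ -10
cyclohexyl–OSO₃H loses HSO₄⁻: pKₐ(H₂SO₄) ≈ -3
cyclohexyl–OC(O)CF₃ loses CF₃COO⁻: pKₐ(CF₃COOH) ≈ 0.2
cyclohexyl–OC(O)C₆H₄NO₂ loses p-O₂N–C₆H₄–COO⁻: pKₐ(p-nitrobenzoic acid) ≈ 3.4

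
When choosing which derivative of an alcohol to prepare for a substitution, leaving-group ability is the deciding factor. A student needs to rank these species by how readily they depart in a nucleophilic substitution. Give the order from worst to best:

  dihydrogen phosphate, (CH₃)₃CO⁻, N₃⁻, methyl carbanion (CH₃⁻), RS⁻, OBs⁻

methyl carbanion (CH₃⁻) < (CH₃)₃CO⁻ < RS⁻ < N₃⁻ < dihydrogen phosphate < OBs⁻

The more stable X⁻ (or X) is on its own — i.e. the weaker a base it is — the better a leaving group it makes.
OBs⁻: pKₐ(p-BrC₆H₄SO₃H) ≈ -2.8
dihydrogen phosphate: pKₐ(H₃PO₄) ≈ 2.1
N₃⁻: pKₐ(HN₃) ≈ 4.7
RS⁻: pKₐ(RSH (a thiol)) ≈ 10.5
(CH₃)₃CO⁻: pKₐ(t-BuOH) ≈ 18
methyl carbanion (CH₃⁻): pKₐ(CH₄) ≈ 48
Reversing gives the worst-to-best order requested.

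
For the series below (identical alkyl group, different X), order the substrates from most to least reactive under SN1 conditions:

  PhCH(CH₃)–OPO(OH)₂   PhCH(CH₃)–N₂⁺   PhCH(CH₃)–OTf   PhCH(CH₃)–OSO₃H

PhCH(CH₃)–N₂⁺ > PhCH(CH₃)–OTf > PhCH(CH₃)–OSO₃H > PhCH(CH₃)–OPO(OH)₂

With the same alkyl group throughout, only the leaving group differentiates the rates.
Rank by basicity of the departing species: weakest base leaves most easily.
PhCH(CH₃)–N₂⁺ loses N₂: no meaningful conjugate acid; N₂ departs as an exceptionally stable neutral molecule
PhCH(CH₃)–OTf loses OTf⁻: pKₐ(CF₃SO₃H (triflic acid)) ≈ -14
PhCH(CH₃)–OSO₃H loses HSO₄⁻: pKₐ(H₂SO₄) ≈ -3
PhCH(CH₃)–OPO(OH)₂ loses H₂PO₄⁻: pKₐ(H₃PO₄) ≈ 2.1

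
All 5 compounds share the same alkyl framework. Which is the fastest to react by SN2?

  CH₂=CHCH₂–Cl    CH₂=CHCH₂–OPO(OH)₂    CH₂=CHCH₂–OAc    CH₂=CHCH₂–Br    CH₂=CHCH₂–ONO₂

CH₂=CHCH₂–Br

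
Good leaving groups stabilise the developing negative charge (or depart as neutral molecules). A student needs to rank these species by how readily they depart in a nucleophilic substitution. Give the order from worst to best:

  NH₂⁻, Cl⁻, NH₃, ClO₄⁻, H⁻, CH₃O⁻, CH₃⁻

CH₃⁻ < NH₂⁻ < H⁻ < CH₃O⁻ < NH₃ < Cl⁻ < ClO₄⁻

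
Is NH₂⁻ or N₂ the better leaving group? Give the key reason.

N₂

N₂ is the better leaving group.
N₂ is the ultimate leaving group — it departs as an exceptionally stable neutral molecule, whereas NH₂⁻ (pKₐ(NH₃) ≈ 38) is far more basic.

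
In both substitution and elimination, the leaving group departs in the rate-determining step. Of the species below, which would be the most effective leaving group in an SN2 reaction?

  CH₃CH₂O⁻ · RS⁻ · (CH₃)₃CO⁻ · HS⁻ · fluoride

fluoride

The more stable X⁻ (or X) is on its own — i.e. the weaker a base it is — the better a leaving group it makes.
fluoride: pKₐ(HF) ≈ 3.2
HS⁻: pKₐ(H₂S) ≈ 7
RS⁻: pKₐ(RSH (a thiol)) ≈ 10.5
CH₃CH₂O⁻: pKₐ(CH₃CH₂OH) ≈ 16
(CH₃)₃CO⁻: pKₐ(t-BuOH) ≈ 18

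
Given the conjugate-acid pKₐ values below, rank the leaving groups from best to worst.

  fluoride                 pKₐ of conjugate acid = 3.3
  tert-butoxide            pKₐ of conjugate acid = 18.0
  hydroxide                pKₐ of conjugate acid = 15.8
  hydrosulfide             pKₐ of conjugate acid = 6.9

fluoride > hydrosulfide > hydroxide > tert-butoxide

Lower conjugate-acid pKₐ ⇒ weaker base ⇒ better leaving group.
Sorting by the given values: fluoride (3.3), hydrosulfide (6.9), hydroxide (15.8), tert-butoxide (18.0).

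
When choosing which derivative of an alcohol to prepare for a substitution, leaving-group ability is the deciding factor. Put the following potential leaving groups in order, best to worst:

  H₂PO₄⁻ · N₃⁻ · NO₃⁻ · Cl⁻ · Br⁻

Br⁻ > Cl⁻ > NO₃⁻ > H₂PO₄⁻ > N₃⁻

The more stable X⁻ (or X) is on its own — i.e. the weaker a base it is — the better a leaving group it makes.
Br⁻: pKₐ(HBr) ≈ -9 — weak base; good leaving group
Cl⁻: pKₐ(HCl) ≈ -7 — moderately weak base
NO₃⁻: pKₐ(HNO₃) ≈ -1.3
H₂PO₄⁻: pKₐ(H₃PO₄) ≈ 2.1 — moderate base; biological leaving group after further activation
N₃⁻: pKₐ(HN₃) ≈ 4.7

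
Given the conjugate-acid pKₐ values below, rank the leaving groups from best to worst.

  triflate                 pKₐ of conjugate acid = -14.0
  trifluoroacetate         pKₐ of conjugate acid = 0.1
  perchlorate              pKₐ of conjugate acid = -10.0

Lower conjugate-acid pKₐ ⇒ weaker base ⇒ better leaving group.
Sorting by the given values: triflate (-14.0), perchlorate (-10.0), trifluoroacetate (0.1).

triflate > perchlorate > trifluoroacetate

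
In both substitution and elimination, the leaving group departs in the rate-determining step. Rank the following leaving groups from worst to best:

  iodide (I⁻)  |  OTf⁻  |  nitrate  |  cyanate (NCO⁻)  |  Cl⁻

cyanate (NCO⁻) < nitrate < Cl⁻ < iodide (I⁻) < OTf⁻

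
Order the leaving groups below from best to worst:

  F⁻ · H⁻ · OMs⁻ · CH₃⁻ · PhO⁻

OMs⁻ > F⁻ > PhO⁻ > H⁻ > CH₃⁻

The more stable X⁻ (or X) is on its own — i.e. the weaker a base it is — the better a leaving group it makes.
OMs⁻: pKₐ(CH₃SO₃H (MsOH)) ≈ -1.9 — resonance-delocalised alkanesulfonate
F⁻: pKₐ(HF) ≈ 3.2 — small and strongly basic; the poor halide leaving group
PhO⁻: pKₐ(C₆H₅OH (phenol)) ≈ 10 — resonance into the ring helps, but still a poor LG
H⁻: pKₐ(H₂) ≈ 36 — extremely strong base; leaves only in special hydride-transfer contexts
CH₃⁻: pKₐ(CH₄) ≈ 48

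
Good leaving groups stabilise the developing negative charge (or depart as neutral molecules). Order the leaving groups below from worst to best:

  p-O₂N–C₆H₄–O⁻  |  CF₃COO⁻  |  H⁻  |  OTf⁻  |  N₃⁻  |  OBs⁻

Rank by basicity of the departing species: weakest base leaves most easily.
OTf⁻: pKₐ(CF₃SO₃H (triflic acid)) ≈ -14 — charge spread over three oxygens and a CF₃ group; the premier leaving group in synthesis
OBs⁻: pKₐ(p-BrC₆H₄SO₃H) ≈ -2.8
CF₃COO⁻: pKₐ(CF₃COOH) ≈ 0.2 — strongly electron-withdrawing CF₃ stabilises the carboxylate
N₃⁻: pKₐ(HN₃) ≈ 4.7
p-O₂N–C₆H₄–O⁻: pKₐ(p-nitrophenol) ≈ 7.2
H⁻: pKₐ(H₂) ≈ 36 — extremely strong base; leaves only in special hydride-transfer contexts
The question asks for worst first, so the sequence is read in increasing leaving-group ability.

H⁻ < p-O₂N–C₆H₄–O⁻ < N₃⁻ < CF₃COO⁻ < OBs⁻ < OTf⁻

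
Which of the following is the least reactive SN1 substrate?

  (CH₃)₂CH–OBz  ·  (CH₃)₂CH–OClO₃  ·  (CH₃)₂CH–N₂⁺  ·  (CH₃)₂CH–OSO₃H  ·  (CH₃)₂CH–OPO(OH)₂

Same R in every case — rank the leaving groups.
The more stable X⁻ (or X) is on its own — i.e. the weaker a base it is — the better a leaving group it makes.
(CH₃)₂CH–N₂⁺ loses N₂: no meaningful conjugate acid; N₂ departs as an exceptionally stable neutral molecule
(CH₃)₂CH–OClO₃ loses ClO₄⁻: pKₐ(HClO₄) ≈ -10
(CH₃)₂CH–OSO₃H loses HSO₄⁻: pKₐ(H₂SO₄) ≈ -3
(CH₃)₂CH–OPO(OH)₂ loses H₂PO₄⁻: pKₐ(H₃PO₄) ≈ 2.1
(CH₃)₂CH–OBz loses PhCOO⁻: pKₐ(C₆H₅COOH) ≈ 4.2

(CH₃)₂CH–OBz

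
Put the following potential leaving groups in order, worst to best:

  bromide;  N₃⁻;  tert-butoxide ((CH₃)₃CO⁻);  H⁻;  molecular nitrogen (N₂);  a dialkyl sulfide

molecular nitrogen (N₂): no meaningful conjugate acid; N₂ departs as an exceptionally stable neutral molecule
bromide: pKₐ(HBr) ≈ -9 — weak base; good leaving group
a dialkyl sulfide: pKₐ(R'₂SH⁺) ≈ -7
N₃⁻: pKₐ(HN₃) ≈ 4.7
tert-butoxide ((CH₃)₃CO⁻): pKₐ(t-BuOH) ≈ 18 — bulky, strongly basic alkoxide
H⁻: pKₐ(H₂) ≈ 36 — extremely strong base; leaves only in special hydride-transfer contexts
Reversing gives the worst-to-best order requested.

H⁻ < tert-butoxide ((CH₃)₃CO⁻) < N₃⁻ < a dialkyl sulfide < bromide < molecular nitrogen (N₂)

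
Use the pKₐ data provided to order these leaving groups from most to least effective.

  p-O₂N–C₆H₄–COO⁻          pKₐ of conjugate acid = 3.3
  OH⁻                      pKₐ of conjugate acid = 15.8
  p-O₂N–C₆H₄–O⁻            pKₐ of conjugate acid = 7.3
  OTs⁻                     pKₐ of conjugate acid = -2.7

Lower conjugate-acid pKₐ ⇒ weaker base ⇒ better leaving group.
Sorting by the given values: OTs⁻ (-2.7), p-O₂N–C₆H₄–COO⁻ (3.3), p-O₂N–C₆H₄–O⁻ (7.3), OH⁻ (15.8).

OTs⁻ > p-O₂N–C₆H₄–COO⁻ > p-O₂N–C₆H₄–O⁻ > OH⁻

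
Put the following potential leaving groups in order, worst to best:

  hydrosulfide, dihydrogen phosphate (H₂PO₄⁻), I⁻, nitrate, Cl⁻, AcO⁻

A good leaving group is a weak base: the lower the pKₐ of its conjugate acid, the more readily it departs.
I⁻: pKₐ(HI) ≈ -10
Cl⁻: pKₐ(HCl) ≈ -7
nitrate: pKₐ(HNO₃) ≈ -1.3
dihydrogen phosphate (H₂PO₄⁻): pKₐ(H₃PO₄) ≈ 2.1
AcO⁻: pKₐ(CH₃COOH) ≈ 4.8
hydrosulfide: pKₐ(H₂S) ≈ 7
Reversing gives the worst-to-best order requested.

hydrosulfide < AcO⁻ < dihydrogen phosphate (H₂PO₄⁻) < nitrate < Cl⁻ < I⁻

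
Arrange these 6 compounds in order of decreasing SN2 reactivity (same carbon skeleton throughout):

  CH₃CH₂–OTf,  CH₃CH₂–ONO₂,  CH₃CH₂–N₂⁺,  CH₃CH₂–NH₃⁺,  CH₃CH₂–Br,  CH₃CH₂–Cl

CH₃CH₂–N₂⁺ > CH₃CH₂–OTf > CH₃CH₂–Br > CH₃CH₂–Cl > CH₃CH₂–ONO₂ > CH₃CH₂–NH₃⁺

Same R in every case — rank the leaving groups.
Leaving-group ability tracks the stability of the departed species; conjugate-acid pKₐ is the usual yardstick (lower pKₐ → better LG).
CH₃CH₂–N₂⁺ loses N₂: no meaningful conjugate acid; N₂ departs as an exceptionally stable neutral molecule
CH₃CH₂–OTf loses OTf⁻: pKₐ(CF₃SO₃H (triflic acid)) ≈ -14
CH₃CH₂–Br loses Br⁻: pKₐ(HBr) ≈ -9
CH₃CH₂–Cl loses Cl⁻: pKₐ(HCl) ≈ -7
CH₃CH₂–ONO₂ loses NO₃⁻: pKₐ(HNO₃) ≈ -1.3
CH₃CH₂–NH₃⁺ loses NH₃: pKₐ(NH₄⁺) ≈ 9.2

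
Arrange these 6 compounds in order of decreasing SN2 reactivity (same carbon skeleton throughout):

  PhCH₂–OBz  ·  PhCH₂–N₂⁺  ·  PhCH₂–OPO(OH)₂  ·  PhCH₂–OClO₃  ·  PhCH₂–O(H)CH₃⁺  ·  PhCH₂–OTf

With the same alkyl group throughout, only the leaving group differentiates the rates.
Leaving-group ability tracks the stability of the departed species; conjugate-acid pKₐ is the usual yardstick (lower pKₐ → better LG).
PhCH₂–N₂⁺ loses N₂: no meaningful conjugate acid; N₂ departs as an exceptionally stable neutral molecule
PhCH₂–OTf loses OTf⁻: pKₐ(CF₃SO₃H (triflic acid)) ≈ -14
PhCH₂–OClO₃ loses ClO₄⁻: pKₐ(HClO₄) ≈ -10
PhCH₂–O(H)CH₃⁺ loses R'OH: pKₐ(R'OH₂⁺) ≈ -2.4
PhCH₂–OPO(OH)₂ loses H₂PO₄⁻: pKₐ(H₃PO₄) ≈ 2.1
PhCH₂–OBz loses PhCOO⁻: pKₐ(C₆H₅COOH) ≈ 4.2

PhCH₂–N₂⁺ > PhCH₂–OTf > PhCH₂–OClO₃ > PhCH₂–O(H)CH₃⁺ > PhCH₂–OPO(OH)₂ > PhCH₂–OBz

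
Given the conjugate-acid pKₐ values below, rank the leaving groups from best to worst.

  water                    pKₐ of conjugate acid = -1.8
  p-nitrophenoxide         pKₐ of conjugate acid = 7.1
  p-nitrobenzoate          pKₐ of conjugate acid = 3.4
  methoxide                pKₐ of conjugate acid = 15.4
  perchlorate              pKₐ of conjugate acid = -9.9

Lower conjugate-acid pKₐ ⇒ weaker base ⇒ better leaving group.
Sorting by the given values: perchlorate (-9.9), water (-1.8), p-nitrobenzoate (3.4), p-nitrophenoxide (7.1), methoxide (15.4).

perchlorate > water > p-nitrobenzoate > p-nitrophenoxide > methoxide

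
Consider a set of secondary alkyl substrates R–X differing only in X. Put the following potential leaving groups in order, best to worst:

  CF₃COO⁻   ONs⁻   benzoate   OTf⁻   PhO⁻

OTf⁻ > ONs⁻ > CF₃COO⁻ > benzoate > PhO⁻

The more stable X⁻ (or X) is on its own — i.e. the weaker a base it is — the better a leaving group it makes.
OTf⁻: pKₐ(CF₃SO₃H (triflic acid)) ≈ -14 — charge spread over three oxygens and a CF₃ group; the premier leaving group in synthesis
ONs⁻: pKₐ(p-O₂NC₆H₄SO₃H) ≈ -3.5
CF₃COO⁻: pKₐ(CF₃COOH) ≈ 0.2 — strongly electron-withdrawing CF₃ stabilises the carboxylate
benzoate: pKₐ(C₆H₅COOH) ≈ 4.2 — aryl carboxylate
PhO⁻: pKₐ(C₆H₅OH (phenol)) ≈ 10 — resonance into the ring helps, but still a poor LG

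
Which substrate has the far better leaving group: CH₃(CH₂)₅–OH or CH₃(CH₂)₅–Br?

From CH₃(CH₂)₅–OH the departing group would be OH⁻ (pKₐ(H₂O) ≈ 15.7). Strong base; essentially never leaves without prior activation.
From CH₃(CH₂)₅–Br the leaving group is Br⁻ (pKₐ(HBr) ≈ -9). Weak base; good leaving group.
(In practice CH₃(CH₂)₅–Br is made from CH₃(CH₂)₅–OH by treatment with PBr₃, replacing the hydroxyl with bromide.)

CH₃(CH₂)₅–Br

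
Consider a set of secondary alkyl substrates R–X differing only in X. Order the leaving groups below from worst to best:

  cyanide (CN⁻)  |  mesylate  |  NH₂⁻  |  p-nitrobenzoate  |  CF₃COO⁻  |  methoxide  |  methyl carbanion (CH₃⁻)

methyl carbanion (CH₃⁻) < NH₂⁻ < methoxide < cyanide (CN⁻) < p-nitrobenzoate < CF₃COO⁻ < mesylate

Leaving-group ability tracks the stability of the departed species; conjugate-acid pKₐ is the usual yardstick (lower pKₐ → better LG).
mesylate: pKₐ(CH₃SO₃H (MsOH)) ≈ -1.9 — resonance-delocalised alkanesulfonate
CF₃COO⁻: pKₐ(CF₃COOH) ≈ 0.2
p-nitrobenzoate: pKₐ(p-nitrobenzoic acid) ≈ 3.4 — electron-withdrawing nitro group stabilises the carboxylate
cyanide (CN⁻): pKₐ(HCN) ≈ 9.2 — sp carbon stabilises the charge somewhat, but still a poor LG
methoxide: pKₐ(CH₃OH) ≈ 15.5 — strong base; alkoxides do not leave unassisted
NH₂⁻: pKₐ(NH₃) ≈ 38 — extremely strong base; never a leaving group
methyl carbanion (CH₃⁻): pKₐ(CH₄) ≈ 48 — unstabilised carbanion; the worst conceivable leaving group
Reversing gives the worst-to-best order requested.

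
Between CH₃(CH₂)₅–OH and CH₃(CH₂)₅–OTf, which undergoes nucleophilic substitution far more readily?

From CH₃(CH₂)₅–OH the departing group would be OH⁻ (pKₐ(H₂O) ≈ 15.7). Strong base; essentially never leaves without prior activation.
From CH₃(CH₂)₅–OTf the leaving group is OTf⁻ (pKₐ(CF₃SO₃H (triflic acid)) ≈ -14). Charge spread over three oxygens and a CF₃ group; the premier leaving group in synthesis.
(In practice CH₃(CH₂)₅–OTf is made from CH₃(CH₂)₅–OH by treatment with Tf₂O / 2,6-lutidine, converting the hydroxyl into a triflate.)

CH₃(CH₂)₅–OTf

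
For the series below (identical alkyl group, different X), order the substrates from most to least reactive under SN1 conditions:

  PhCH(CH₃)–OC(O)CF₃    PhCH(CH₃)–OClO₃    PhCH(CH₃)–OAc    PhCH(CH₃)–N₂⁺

Same R in every case — rank the leaving groups.
A good leaving group is a weak base: the lower the pKₐ of its conjugate acid, the more readily it departs.
PhCH(CH₃)–N₂⁺ loses N₂: no meaningful conjugate acid; N₂ departs as an exceptionally stable neutral molecule
PhCH(CH₃)–OClO₃ loses ClO₄⁻: pKₐ(HClO₄) ≈ -10
PhCH(CH₃)–OC(O)CF₃ loses CF₃COO⁻: pKₐ(CF₃COOH) ≈ 0.2
PhCH(CH₃)–OAc loses AcO⁻: pKₐ(CH₃COOH) ≈ 4.8

PhCH(CH₃)–N₂⁺ > PhCH(CH₃)–OClO₃ > PhCH(CH₃)–OC(O)CF₃ > PhCH(CH₃)–OAc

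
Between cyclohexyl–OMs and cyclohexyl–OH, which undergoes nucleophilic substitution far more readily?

From cyclohexyl–OH the departing group would be OH⁻ (pKₐ(H₂O) ≈ 15.7). Strong base; essentially never leaves without prior activation.
From cyclohexyl–OMs the leaving group is OMs⁻ (pKₐ(CH₃SO₃H (MsOH)) ≈ -1.9). Resonance-delocalised alkanesulfonate.
(In practice cyclohexyl–OMs is made from cyclohexyl–OH by treatment with MsCl / Et₃N, converting the hydroxyl into a mesylate.)

cyclohexyl–OMs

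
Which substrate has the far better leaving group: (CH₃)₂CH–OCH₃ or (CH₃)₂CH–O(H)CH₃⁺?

From (CH₃)₂CH–OCH₃ the departing group would be CH₃O⁻ (pKₐ(CH₃OH) ≈ 15.5). Strong base; alkoxides do not leave unassisted.
From (CH₃)₂CH–O(H)CH₃⁺ the leaving group is R'OH (pKₐ(R'OH₂⁺) ≈ -2.4). Neutral; leaves from a protonated ether (an oxonium ion, R–O(H)R'⁺).
(In practice (CH₃)₂CH–O(H)CH₃⁺ is made from (CH₃)₂CH–OCH₃ by protonation with concentrated HI, allowing neutral methanol, rather than methoxide, to depart.)

(CH₃)₂CH–O(H)CH₃⁺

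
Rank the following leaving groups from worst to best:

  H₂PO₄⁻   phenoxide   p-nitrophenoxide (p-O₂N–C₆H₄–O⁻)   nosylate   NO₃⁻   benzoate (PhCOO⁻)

nosylate: pKₐ(p-O₂NC₆H₄SO₃H) ≈ -3.5 — p-nitro group further stabilises the sulfonate
NO₃⁻: pKₐ(HNO₃) ≈ -1.3 — resonance-delocalised over three oxygens
H₂PO₄⁻: pKₐ(H₃PO₄) ≈ 2.1
benzoate (PhCOO⁻): pKₐ(C₆H₅COOH) ≈ 4.2 — aryl carboxylate
p-nitrophenoxide (p-O₂N–C₆H₄–O⁻): pKₐ(p-nitrophenol) ≈ 7.2
phenoxide: pKₐ(C₆H₅OH (phenol)) ≈ 10 — resonance into the ring helps, but still a poor LG
The question asks for worst first, so the sequence is read in increasing leaving-group ability.

phenoxide < p-nitrophenoxide (p-O₂N–C₆H₄–O⁻) < benzoate (PhCOO⁻) < H₂PO₄⁻ < NO₃⁻ < nosylate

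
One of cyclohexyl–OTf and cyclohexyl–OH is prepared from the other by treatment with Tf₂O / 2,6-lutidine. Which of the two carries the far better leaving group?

From cyclohexyl–OH the departing group would be OH⁻ (pKₐ(H₂O) ≈ 15.7). Strong base; essentially never leaves without prior activation.
From cyclohexyl–OTf the leaving group is OTf⁻ (pKₐ(CF₃SO₃H (triflic acid)) ≈ -14). Charge spread over three oxygens and a CF₃ group; the premier leaving group in synthesis.
Treatment with Tf₂O / 2,6-lutidine works by converting the hydroxyl into a triflate, making cyclohexyl–OTf enormously more reactive.

cyclohexyl–OTf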